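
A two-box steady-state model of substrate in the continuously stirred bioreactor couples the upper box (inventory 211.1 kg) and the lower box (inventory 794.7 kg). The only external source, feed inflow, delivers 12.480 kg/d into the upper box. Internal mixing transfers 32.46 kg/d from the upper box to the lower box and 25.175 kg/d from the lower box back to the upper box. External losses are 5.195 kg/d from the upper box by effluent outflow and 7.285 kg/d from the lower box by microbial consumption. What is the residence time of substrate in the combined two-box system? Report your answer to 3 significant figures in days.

80.6 d

Residence time in the combined system uses the total inventory and the total *external* removal — internal exchanges between the two boxes cancel.
M_total = 211.1 + 794.7 = 1005.8 kg.
ΣF_external_out = 5.195 + 7.285 = 12.480 kg/d.
τ = M_total / ΣF_ext = 1005.8 / 12.480 = 80.59 d.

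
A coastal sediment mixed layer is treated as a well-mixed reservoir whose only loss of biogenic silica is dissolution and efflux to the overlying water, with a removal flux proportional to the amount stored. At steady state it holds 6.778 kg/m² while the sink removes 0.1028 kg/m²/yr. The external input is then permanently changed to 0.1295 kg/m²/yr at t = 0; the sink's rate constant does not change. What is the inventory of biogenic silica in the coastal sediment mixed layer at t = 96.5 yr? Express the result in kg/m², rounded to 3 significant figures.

Residence time τ = M₀/F₀ = 65.93 yr. The eventual steady state is M_∞ = M₀·(F₁/F₀) = 6.778 × 0.1295/0.1028 = 8.5384 kg/m².
The anomaly ΔM(t) = M(t) − M_∞ decays as ΔM₀·e^(−t/τ) with ΔM₀ = 6.778 − 8.5384 = −1.760 kg/m².
At t = 96.5 yr, e^(−t/τ) = e^(−1.464) = 0.2314, so ΔM = −0.4074 kg/m² and M = 8.5384 − 0.4074 = 8.1311 kg/m².

8.13 kg/m²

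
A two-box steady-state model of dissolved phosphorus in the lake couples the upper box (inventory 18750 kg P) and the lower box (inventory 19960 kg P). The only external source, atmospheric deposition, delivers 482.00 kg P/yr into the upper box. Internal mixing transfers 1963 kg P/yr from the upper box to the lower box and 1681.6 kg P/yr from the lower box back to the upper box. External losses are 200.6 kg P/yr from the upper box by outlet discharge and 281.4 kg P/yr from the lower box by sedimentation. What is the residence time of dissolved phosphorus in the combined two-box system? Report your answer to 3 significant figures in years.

Treat the two boxes together as one reservoir: the mixing fluxes between them are internal recycling, so τ = ΣM / Σ(external losses).
M_total = 18750 + 19960 = 38710 kg P.
ΣF_external_out = 200.6 + 281.4 = 482.00 kg P/yr.
τ = M_total / ΣF_ext = 38710 / 482.00 = 80.31 yr.

80.3 yr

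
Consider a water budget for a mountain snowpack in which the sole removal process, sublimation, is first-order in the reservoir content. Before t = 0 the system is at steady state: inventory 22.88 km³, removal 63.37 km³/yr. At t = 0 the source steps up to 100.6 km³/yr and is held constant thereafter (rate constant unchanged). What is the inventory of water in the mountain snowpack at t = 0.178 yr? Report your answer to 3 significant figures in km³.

28.1 km³

Residence time τ = M₀/F₀ = 0.3611 yr. The eventual steady state is M_∞ = M₀·(F₁/F₀) = 22.88 × 100.6/63.37 = 36.322 km³.
The anomaly ΔM(t) = M(t) − M_∞ decays as ΔM₀·e^(−t/τ) with ΔM₀ = 22.88 − 36.322 = −13.44 km³.
At t = 0.178 yr, e^(−t/τ) = e^(−0.4930) = 0.6108, so ΔM = −8.210 km³ and M = 36.322 − 8.210 = 28.112 km³.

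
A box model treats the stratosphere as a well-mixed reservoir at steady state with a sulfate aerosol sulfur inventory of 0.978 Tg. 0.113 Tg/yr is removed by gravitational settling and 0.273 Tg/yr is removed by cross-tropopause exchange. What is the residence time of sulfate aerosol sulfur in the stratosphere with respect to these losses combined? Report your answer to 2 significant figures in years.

2.5 yr

Total removal = 0.1130 + 0.2730 = 0.38600 Tg/yr.
τ = M / ΣF_out = 0.978 / 0.38600 = 2.534 yr.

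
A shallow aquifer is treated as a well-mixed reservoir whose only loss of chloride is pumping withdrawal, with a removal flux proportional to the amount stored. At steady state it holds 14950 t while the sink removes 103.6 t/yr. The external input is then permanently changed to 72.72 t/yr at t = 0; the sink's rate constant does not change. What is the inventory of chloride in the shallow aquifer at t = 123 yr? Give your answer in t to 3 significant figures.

12400 t

The sink rate constant is k = F₀/M₀ = 103.6/14950 = 0.006930 yr⁻¹.
Solving dM/dt = F₁ − kM with M(0) = M₀ gives M(t) = F₁/k + (M₀ − F₁/k)·e^(−kt).
F₁/k = 72.72/0.006930 = 10494 t; kt = 0.006930 × 123 = 0.8524, e^(−kt) = 0.4264.
M(123) = 10494 + (14950 − 10494) × 0.4264 = 10494 + 1900 = 12394 t.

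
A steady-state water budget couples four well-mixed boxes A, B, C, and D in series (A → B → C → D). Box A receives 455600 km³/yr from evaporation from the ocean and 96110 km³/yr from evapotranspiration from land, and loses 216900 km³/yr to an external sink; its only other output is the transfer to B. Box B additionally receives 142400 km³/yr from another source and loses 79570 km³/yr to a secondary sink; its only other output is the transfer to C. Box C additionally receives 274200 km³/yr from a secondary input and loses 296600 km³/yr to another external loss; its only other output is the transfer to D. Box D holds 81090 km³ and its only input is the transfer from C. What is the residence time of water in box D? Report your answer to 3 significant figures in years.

Box A: F(A→B) = (455600 + 96110) − 216900 = 334810 km³/yr.
Box B: F(B→C) = (334810 + 142400) − 79570 = 397640 km³/yr.
Box C: F(C→D) = (397640 + 274200) − 296600 = 375240 km³/yr.
Box D throughput = its input = 375240 km³/yr; τ = 81090 / 375240 = 0.2161 yr.

0.216 yr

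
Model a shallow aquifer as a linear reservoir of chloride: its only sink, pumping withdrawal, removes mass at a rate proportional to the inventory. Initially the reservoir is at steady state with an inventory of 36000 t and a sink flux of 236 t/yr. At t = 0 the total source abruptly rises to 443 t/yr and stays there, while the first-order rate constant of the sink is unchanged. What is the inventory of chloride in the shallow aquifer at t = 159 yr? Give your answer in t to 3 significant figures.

56400 t

τ = M₀/F₀ = 36000/236 = 152.5 yr; rate constant k = 1/τ.
New steady state M_∞ = F₁/k = F₁·τ = 443 × 152.5 = 67576 t.
M(t) = M_∞ + (M₀ − M_∞)·e^(−t/τ); t/τ = 159/152.5 = 1.042, so e^(−t/τ) = 0.3526.
M(t) = 67576 − 31580 × 0.3526 = 56442 t.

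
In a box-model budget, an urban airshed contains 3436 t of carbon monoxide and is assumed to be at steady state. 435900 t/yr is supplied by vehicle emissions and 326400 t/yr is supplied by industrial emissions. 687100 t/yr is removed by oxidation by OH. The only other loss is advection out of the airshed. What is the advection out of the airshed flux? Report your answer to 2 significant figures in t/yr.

At steady state ΣF_in = ΣF_out.
ΣF_in = 435900 + 326400 = 762300 t/yr.
Advection out of the airshed flux = ΣF_in − (687100) = 762300 − 687100 = 75200 t/yr.

75000 t/yr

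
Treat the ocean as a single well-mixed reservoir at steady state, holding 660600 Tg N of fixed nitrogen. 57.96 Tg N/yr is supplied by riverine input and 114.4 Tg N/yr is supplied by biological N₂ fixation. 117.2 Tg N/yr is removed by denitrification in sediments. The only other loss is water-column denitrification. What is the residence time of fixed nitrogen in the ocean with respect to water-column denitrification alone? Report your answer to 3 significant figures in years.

12000 yr

At steady state ΣF_in = ΣF_out.
ΣF_in = 57.96 + 114.4 = 172.36 Tg N/yr.
Water-column denitrification flux = ΣF_in − (117.2) = 172.36 − 117.2 = 55.16 Tg N/yr.
τ = M / F = 660600 / 55.16 = 11980 yr.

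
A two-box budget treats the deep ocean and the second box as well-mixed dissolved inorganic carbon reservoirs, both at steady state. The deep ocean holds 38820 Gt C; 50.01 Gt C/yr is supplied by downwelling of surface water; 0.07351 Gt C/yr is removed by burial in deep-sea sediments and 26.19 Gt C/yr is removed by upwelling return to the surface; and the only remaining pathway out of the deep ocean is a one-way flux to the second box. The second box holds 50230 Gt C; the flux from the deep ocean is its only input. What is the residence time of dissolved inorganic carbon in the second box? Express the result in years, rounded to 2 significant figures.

Balance the deep ocean: ΣF_in = 50.010 Gt C/yr.
Flux to the second box = ΣF_in − (0.07351 + 26.19) = 23.746 Gt C/yr.
At steady state the output of the second box equals its input, 23.746 Gt C/yr.
τ = M / F = 50230 / 23.746 = 2115 yr.

2100 yr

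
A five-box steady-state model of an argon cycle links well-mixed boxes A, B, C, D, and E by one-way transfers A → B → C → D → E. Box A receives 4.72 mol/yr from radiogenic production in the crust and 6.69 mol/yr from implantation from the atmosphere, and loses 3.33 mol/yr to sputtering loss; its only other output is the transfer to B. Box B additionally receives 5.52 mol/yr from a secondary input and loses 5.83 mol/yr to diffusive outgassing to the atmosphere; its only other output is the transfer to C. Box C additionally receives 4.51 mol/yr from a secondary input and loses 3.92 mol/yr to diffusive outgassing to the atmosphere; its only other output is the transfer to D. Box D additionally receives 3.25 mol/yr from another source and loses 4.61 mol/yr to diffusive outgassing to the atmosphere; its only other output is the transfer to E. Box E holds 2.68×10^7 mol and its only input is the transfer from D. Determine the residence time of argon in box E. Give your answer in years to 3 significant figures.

Box A: F(A→B) = (4.72 + 6.69) − 3.33 = 8.0800 mol/yr.
Box B: F(B→C) = (8.0800 + 5.52) − 5.83 = 7.7700 mol/yr.
Box C: F(C→D) = (7.7700 + 4.51) − 3.92 = 8.3600 mol/yr.
Box D: F(D→E) = (8.3600 + 3.25) − 4.61 = 7.0000 mol/yr.
Box E throughput = its input = 7.0000 mol/yr; τ = 2.68×10^7 / 7.0000 = 3.829×10^6 yr.

3.83×10^6 yr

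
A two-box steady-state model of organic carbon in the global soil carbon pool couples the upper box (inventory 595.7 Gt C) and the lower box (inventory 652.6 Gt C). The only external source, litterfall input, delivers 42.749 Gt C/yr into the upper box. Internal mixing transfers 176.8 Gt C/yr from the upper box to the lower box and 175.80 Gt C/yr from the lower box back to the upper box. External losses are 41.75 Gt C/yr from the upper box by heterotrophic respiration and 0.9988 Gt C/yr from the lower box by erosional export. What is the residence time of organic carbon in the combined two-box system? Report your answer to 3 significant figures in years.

For the system as a whole, the A↔B exchange is internal and contributes nothing to the throughput; only the external sinks remove mass.
M_total = 595.7 + 652.6 = 1248.3 Gt C.
ΣF_external_out = 41.75 + 0.9988 = 42.749 Gt C/yr.
τ = M_total / ΣF_ext = 1248.3 / 42.749 = 29.20 yr.

29.2 yr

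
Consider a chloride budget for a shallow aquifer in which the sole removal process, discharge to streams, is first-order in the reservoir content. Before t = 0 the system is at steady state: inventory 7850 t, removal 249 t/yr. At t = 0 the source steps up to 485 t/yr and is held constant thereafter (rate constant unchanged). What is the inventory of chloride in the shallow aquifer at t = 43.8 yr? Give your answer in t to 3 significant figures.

13400 t

The sink rate constant is k = F₀/M₀ = 249/7850 = 0.03172 yr⁻¹.
Solving dM/dt = F₁ − kM with M(0) = M₀ gives M(t) = F₁/k + (M₀ − F₁/k)·e^(−kt).
F₁/k = 485/0.03172 = 15290 t; kt = 0.03172 × 43.8 = 1.389, e^(−kt) = 0.2492.
M(43.8) = 15290 + (7850 − 15290) × 0.2492 = 15290 − 1854 = 13436 t.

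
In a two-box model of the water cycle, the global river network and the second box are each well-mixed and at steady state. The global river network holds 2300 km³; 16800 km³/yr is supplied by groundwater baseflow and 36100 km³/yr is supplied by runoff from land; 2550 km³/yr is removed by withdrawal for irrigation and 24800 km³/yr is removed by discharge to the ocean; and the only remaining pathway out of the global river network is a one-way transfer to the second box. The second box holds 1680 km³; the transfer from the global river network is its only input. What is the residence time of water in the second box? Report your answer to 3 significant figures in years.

0.0658 yr

Balance the global river network: ΣF_in = 16800 + 36100 = 52900 km³/yr.
Transfer to the second box = ΣF_in − (2550 + 24800) = 25550 km³/yr.
At steady state the output of the second box equals its input, 25550 km³/yr.
τ = M / F = 1680 / 25550 = 0.06575 yr.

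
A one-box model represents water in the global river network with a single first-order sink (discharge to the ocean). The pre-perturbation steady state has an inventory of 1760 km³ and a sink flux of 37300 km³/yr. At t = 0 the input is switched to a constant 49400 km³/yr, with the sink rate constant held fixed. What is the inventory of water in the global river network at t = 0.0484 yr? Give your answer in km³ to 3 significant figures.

τ = M₀/F₀ = 1760/37300 = 0.04718 yr; rate constant k = 1/τ.
New steady state M_∞ = F₁/k = F₁·τ = 49400 × 0.04718 = 2330.9 km³.
M(t) = M_∞ + (M₀ − M_∞)·e^(−t/τ); t/τ = 0.0484/0.04718 = 1.026, so e^(−t/τ) = 0.3585.
M(t) = 2330.9 − 570.9 × 0.3585 = 2126.2 km³.

2130 km³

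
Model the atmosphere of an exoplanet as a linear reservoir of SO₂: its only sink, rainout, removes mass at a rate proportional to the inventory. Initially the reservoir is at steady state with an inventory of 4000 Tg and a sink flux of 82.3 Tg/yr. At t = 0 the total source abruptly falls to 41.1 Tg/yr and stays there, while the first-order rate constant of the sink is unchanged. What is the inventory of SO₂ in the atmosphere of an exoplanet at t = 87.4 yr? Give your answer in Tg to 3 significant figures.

The sink rate constant is k = F₀/M₀ = 82.3/4000 = 0.02057 yr⁻¹.
Solving dM/dt = F₁ − kM with M(0) = M₀ gives M(t) = F₁/k + (M₀ − F₁/k)·e^(−kt).
F₁/k = 41.1/0.02057 = 1997.6 Tg; kt = 0.02057 × 87.4 = 1.798, e^(−kt) = 0.1656.
M(87.4) = 1997.6 + (4000 − 1997.6) × 0.1656 = 1997.6 + 331.6 = 2329.1 Tg.

2330 Tg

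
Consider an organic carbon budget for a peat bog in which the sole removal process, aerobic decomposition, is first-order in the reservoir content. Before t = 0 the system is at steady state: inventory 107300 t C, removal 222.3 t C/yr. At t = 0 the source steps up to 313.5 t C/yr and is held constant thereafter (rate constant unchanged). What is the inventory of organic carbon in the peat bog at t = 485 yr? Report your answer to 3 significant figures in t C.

The sink rate constant is k = F₀/M₀ = 222.3/107300 = 0.002072 yr⁻¹.
Solving dM/dt = F₁ − kM with M(0) = M₀ gives M(t) = F₁/k + (M₀ − F₁/k)·e^(−kt).
F₁/k = 313.5/0.002072 = 151320 t C; kt = 0.002072 × 485 = 1.005, e^(−kt) = 0.3661.
M(485) = 151320 + (107300 − 151320) × 0.3661 = 151320 − 16120 = 135200 t C.

135000 t C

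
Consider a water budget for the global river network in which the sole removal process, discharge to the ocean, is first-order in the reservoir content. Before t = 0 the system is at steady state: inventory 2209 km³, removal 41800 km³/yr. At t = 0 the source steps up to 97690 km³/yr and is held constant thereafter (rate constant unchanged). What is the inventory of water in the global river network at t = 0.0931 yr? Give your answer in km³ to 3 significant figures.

4660 km³

τ = M₀/F₀ = 2209/41800 = 0.05285 yr; rate constant k = 1/τ.
New steady state M_∞ = F₁/k = F₁·τ = 97690 × 0.05285 = 5162.6 km³.
M(t) = M_∞ + (M₀ − M_∞)·e^(−t/τ); t/τ = 0.0931/0.05285 = 1.762, so e^(−t/τ) = 0.1718.
M(t) = 5162.6 − 2954 × 0.1718 = 4655.3 km³.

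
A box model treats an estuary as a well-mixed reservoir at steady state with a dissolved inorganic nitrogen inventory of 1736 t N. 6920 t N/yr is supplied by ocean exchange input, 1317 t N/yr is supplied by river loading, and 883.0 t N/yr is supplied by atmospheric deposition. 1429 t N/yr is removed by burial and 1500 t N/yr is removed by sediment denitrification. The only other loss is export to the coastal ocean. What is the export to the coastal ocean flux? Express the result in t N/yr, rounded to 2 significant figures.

At steady state ΣF_in = ΣF_out.
ΣF_in = 6920 + 1317 + 883.0 = 9120.0 t N/yr.
Export to the coastal ocean flux = ΣF_in − (1429 + 1500) = 9120.0 − 2929 = 6191 t N/yr.

6200 t N/yr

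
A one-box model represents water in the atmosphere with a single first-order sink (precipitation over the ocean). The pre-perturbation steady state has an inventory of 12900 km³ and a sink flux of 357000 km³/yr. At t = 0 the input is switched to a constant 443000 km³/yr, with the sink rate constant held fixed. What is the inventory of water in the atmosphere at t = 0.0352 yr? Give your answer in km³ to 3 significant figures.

14800 km³

Residence time τ = M₀/F₀ = 0.03613 yr. The eventual steady state is M_∞ = M₀·(F₁/F₀) = 12900 × 443000/357000 = 16008 km³.
The anomaly ΔM(t) = M(t) − M_∞ decays as ΔM₀·e^(−t/τ) with ΔM₀ = 12900 − 16008 = −3108 km³.
At t = 0.0352 yr, e^(−t/τ) = e^(−0.9741) = 0.3775, so ΔM = −1173 km³ and M = 16008 − 1173 = 14834 km³.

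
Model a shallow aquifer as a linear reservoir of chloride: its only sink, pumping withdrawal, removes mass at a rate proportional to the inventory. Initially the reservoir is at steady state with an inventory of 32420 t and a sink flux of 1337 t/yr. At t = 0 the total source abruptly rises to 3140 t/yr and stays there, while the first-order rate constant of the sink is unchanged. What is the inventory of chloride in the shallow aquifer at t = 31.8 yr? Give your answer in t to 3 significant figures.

64400 t

The sink rate constant is k = F₀/M₀ = 1337/32420 = 0.04124 yr⁻¹.
Solving dM/dt = F₁ − kM with M(0) = M₀ gives M(t) = F₁/k + (M₀ − F₁/k)·e^(−kt).
F₁/k = 3140/0.04124 = 76140 t; kt = 0.04124 × 31.8 = 1.311, e^(−kt) = 0.2694.
M(31.8) = 76140 + (32420 − 76140) × 0.2694 = 76140 − 11780 = 64360 t.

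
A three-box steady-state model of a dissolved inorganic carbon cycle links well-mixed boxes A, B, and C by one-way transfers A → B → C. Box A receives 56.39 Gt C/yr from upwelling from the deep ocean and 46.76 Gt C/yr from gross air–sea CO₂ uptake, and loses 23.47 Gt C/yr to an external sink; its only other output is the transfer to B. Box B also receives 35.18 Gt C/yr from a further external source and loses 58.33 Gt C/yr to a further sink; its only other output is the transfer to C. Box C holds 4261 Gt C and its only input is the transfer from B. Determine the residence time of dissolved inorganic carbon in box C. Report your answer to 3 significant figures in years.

Box A: F(A→B) = (56.39 + 46.76) − 23.47 = 79.680 Gt C/yr.
Box B: F(B→C) = (79.680 + 35.18) − 58.33 = 56.530 Gt C/yr.
Box C throughput = its input = 56.530 Gt C/yr; τ = 4261 / 56.530 = 75.38 yr.

75.4 yr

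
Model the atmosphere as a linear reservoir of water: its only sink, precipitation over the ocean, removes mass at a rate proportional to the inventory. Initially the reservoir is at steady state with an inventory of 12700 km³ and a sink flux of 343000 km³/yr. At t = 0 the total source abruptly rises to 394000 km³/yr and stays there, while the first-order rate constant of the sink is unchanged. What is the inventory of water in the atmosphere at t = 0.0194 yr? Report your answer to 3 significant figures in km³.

13500 km³

τ = M₀/F₀ = 12700/343000 = 0.03703 yr; rate constant k = 1/τ.
New steady state M_∞ = F₁/k = F₁·τ = 394000 × 0.03703 = 14588 km³.
M(t) = M_∞ + (M₀ − M_∞)·e^(−t/τ); t/τ = 0.0194/0.03703 = 0.5240, so e^(−t/τ) = 0.5922.
M(t) = 14588 − 1888 × 0.5922 = 13470 km³.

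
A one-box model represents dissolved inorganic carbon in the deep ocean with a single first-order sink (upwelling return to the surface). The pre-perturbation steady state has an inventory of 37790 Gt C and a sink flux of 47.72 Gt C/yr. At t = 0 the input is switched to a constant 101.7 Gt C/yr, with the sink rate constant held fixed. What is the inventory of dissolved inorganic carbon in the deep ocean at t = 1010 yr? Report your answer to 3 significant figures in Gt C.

The sink rate constant is k = F₀/M₀ = 47.72/37790 = 0.001263 yr⁻¹.
Solving dM/dt = F₁ − kM with M(0) = M₀ gives M(t) = F₁/k + (M₀ − F₁/k)·e^(−kt).
F₁/k = 101.7/0.001263 = 80537 Gt C; kt = 0.001263 × 1010 = 1.275, e^(−kt) = 0.2793.
M(1010) = 80537 + (37790 − 80537) × 0.2793 = 80537 − 11940 = 68597 Gt C.

68600 Gt C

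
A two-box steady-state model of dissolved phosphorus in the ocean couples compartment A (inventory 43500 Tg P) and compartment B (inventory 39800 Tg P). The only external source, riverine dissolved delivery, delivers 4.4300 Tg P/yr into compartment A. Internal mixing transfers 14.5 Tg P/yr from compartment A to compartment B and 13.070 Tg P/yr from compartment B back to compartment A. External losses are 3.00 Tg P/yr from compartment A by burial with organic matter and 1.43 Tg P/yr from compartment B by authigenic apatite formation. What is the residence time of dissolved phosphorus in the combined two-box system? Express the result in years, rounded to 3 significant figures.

Treat the two boxes together as one reservoir: the mixing fluxes between them are internal recycling, so τ = ΣM / Σ(external losses).
M_total = 43500 + 39800 = 83300 Tg P.
ΣF_external_out = 3.00 + 1.43 = 4.4300 Tg P/yr.
τ = M_total / ΣF_ext = 83300 / 4.4300 = 18800 yr.

18800 yr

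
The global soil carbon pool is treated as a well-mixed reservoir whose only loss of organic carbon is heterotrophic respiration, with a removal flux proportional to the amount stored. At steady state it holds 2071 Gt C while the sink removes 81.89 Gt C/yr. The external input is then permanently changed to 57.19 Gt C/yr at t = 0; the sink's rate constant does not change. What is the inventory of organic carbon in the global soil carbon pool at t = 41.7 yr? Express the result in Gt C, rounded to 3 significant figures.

The sink rate constant is k = F₀/M₀ = 81.89/2071 = 0.03954 yr⁻¹.
Solving dM/dt = F₁ − kM with M(0) = M₀ gives M(t) = F₁/k + (M₀ − F₁/k)·e^(−kt).
F₁/k = 57.19/0.03954 = 1446.3 Gt C; kt = 0.03954 × 41.7 = 1.649, e^(−kt) = 0.1923.
M(41.7) = 1446.3 + (2071 − 1446.3) × 0.1923 = 1446.3 + 120.1 = 1566.4 Gt C.

1570 Gt C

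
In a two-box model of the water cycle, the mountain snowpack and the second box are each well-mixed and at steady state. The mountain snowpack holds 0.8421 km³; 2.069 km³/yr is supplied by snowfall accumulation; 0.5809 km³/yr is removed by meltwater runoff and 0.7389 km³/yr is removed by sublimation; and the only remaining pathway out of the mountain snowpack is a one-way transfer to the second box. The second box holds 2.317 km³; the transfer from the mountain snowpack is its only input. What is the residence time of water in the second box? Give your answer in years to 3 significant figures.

Balance the mountain snowpack: ΣF_in = 2.0690 km³/yr.
Transfer to the second box = ΣF_in − (0.5809 + 0.7389) = 0.74920 km³/yr.
At steady state the output of the second box equals its input, 0.74920 km³/yr.
τ = M / F = 2.317 / 0.74920 = 3.093 yr.

3.09 yr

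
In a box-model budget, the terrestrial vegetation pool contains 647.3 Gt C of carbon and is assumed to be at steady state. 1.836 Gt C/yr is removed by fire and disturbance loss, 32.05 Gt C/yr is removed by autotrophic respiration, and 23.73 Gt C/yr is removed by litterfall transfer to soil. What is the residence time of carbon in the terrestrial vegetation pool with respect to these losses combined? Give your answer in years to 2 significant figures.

11 yr

Total removal = 1.836 + 32.05 + 23.73 = 57.616 Gt C/yr.
τ = M / ΣF_out = 647.3 / 57.616 = 11.23 yr.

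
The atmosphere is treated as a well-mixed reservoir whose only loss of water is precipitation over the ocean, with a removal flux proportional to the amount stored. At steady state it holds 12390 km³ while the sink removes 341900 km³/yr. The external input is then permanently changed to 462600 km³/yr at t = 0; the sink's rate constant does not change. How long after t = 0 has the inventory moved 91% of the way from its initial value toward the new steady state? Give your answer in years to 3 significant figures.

0.0873 yr

τ = M₀/F₀ = 12390/341900 = 0.03624 yr.
The remaining gap fraction is e^(−t/τ); 91% covered ⇒ e^(−t/τ) = 0.0900.
t = −τ ln(0.0900) = 0.03624 × 2.408 = 0.08726 yr.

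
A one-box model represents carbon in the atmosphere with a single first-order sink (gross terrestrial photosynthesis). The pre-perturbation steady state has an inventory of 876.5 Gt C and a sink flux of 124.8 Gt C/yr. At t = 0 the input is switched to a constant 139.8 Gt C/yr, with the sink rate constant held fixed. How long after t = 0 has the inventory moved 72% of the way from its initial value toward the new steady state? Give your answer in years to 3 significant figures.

8.94 yr

τ = M₀/F₀ = 876.5/124.8 = 7.023 yr.
The remaining gap fraction is e^(−t/τ); 72% covered ⇒ e^(−t/τ) = 0.280.
t = −τ ln(0.280) = 7.023 × 1.273 = 8.940 yr.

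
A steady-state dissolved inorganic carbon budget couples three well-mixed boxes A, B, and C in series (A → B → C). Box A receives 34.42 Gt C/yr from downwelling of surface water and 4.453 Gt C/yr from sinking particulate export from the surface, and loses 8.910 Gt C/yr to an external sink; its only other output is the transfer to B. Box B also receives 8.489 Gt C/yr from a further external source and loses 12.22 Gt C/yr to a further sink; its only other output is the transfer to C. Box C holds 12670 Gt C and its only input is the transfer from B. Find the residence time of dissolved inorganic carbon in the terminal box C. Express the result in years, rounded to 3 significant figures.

483 yr

Box A: F(A→B) = (34.42 + 4.453) − 8.910 = 29.963 Gt C/yr.
Box B: F(B→C) = (29.963 + 8.489) − 12.22 = 26.232 Gt C/yr.
Box C throughput = its input = 26.232 Gt C/yr; τ = 12670 / 26.232 = 483.0 yr.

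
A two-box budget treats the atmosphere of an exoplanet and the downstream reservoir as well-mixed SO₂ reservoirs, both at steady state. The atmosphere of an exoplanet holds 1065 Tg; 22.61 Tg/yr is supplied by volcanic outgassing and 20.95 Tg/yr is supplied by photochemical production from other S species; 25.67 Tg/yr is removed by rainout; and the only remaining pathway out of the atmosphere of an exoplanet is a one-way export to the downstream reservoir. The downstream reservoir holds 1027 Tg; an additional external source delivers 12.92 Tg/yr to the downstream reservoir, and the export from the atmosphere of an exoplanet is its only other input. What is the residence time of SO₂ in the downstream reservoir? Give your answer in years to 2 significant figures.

33 yr

Balance the atmosphere of an exoplanet: ΣF_in = 22.61 + 20.95 = 43.560 Tg/yr.
Export to the downstream reservoir = ΣF_in − (25.67) = 17.890 Tg/yr.
Total input to the downstream reservoir = 17.890 + 12.92 = 30.810 Tg/yr; at steady state this equals its total output.
τ = M / F = 1027 / 30.810 = 33.33 yr.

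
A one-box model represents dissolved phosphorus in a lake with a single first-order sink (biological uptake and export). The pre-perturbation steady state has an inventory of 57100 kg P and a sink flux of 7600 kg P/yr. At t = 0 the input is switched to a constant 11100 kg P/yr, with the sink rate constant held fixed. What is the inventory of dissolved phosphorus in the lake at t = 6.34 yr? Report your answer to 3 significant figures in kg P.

72100 kg P

τ = M₀/F₀ = 57100/7600 = 7.513 yr; rate constant k = 1/τ.
New steady state M_∞ = F₁/k = F₁·τ = 11100 × 7.513 = 83396 kg P.
M(t) = M_∞ + (M₀ − M_∞)·e^(−t/τ); t/τ = 6.34/7.513 = 0.8439, so e^(−t/τ) = 0.4301.
M(t) = 83396 − 26300 × 0.4301 = 72087 kg P.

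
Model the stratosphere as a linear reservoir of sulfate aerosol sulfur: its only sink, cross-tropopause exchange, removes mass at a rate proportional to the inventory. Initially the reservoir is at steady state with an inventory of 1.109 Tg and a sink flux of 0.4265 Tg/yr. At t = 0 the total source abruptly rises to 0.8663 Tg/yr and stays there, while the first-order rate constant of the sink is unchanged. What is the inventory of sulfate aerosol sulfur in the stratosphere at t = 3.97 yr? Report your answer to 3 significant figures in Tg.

τ = M₀/F₀ = 1.109/0.4265 = 2.600 yr; rate constant k = 1/τ.
New steady state M_∞ = F₁/k = F₁·τ = 0.8663 × 2.600 = 2.2526 Tg.
M(t) = M_∞ + (M₀ − M_∞)·e^(−t/τ); t/τ = 3.97/2.600 = 1.527, so e^(−t/τ) = 0.2172.
M(t) = 2.2526 − 1.144 × 0.2172 = 2.0042 Tg.

2.00 Tg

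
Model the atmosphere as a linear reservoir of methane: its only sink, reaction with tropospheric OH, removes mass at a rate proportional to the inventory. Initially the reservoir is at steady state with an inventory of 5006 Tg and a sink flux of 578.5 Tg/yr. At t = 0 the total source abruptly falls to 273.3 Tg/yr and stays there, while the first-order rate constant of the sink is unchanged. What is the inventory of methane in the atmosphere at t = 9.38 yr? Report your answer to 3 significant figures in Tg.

3260 Tg

τ = M₀/F₀ = 5006/578.5 = 8.653 yr; rate constant k = 1/τ.
New steady state M_∞ = F₁/k = F₁·τ = 273.3 × 8.653 = 2365.0 Tg.
M(t) = M_∞ + (M₀ − M_∞)·e^(−t/τ); t/τ = 9.38/8.653 = 1.084, so e^(−t/τ) = 0.3383.
M(t) = 2365.0 + 2641 × 0.3383 = 3258.3 Tg.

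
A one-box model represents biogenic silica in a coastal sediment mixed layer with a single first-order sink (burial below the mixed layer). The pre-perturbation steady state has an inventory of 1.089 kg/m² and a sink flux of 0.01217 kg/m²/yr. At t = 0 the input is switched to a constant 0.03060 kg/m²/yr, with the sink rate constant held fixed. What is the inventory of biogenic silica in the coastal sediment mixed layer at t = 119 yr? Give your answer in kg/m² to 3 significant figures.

Residence time τ = M₀/F₀ = 89.48 yr. The eventual steady state is M_∞ = M₀·(F₁/F₀) = 1.089 × 0.03060/0.01217 = 2.7382 kg/m².
The anomaly ΔM(t) = M(t) − M_∞ decays as ΔM₀·e^(−t/τ) with ΔM₀ = 1.089 − 2.7382 = −1.649 kg/m².
At t = 119 yr, e^(−t/τ) = e^(−1.330) = 0.2645, so ΔM = −0.4362 kg/m² and M = 2.7382 − 0.4362 = 2.3019 kg/m².

2.30 kg/m²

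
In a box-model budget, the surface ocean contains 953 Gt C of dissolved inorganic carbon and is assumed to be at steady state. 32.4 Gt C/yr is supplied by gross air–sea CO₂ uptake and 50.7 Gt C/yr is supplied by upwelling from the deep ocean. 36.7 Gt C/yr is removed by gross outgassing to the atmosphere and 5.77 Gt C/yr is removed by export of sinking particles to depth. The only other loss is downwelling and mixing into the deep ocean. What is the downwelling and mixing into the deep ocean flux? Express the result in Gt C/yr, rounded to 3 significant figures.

40.6 Gt C/yr

At steady state ΣF_in = ΣF_out.
ΣF_in = 32.4 + 50.7 = 83.100 Gt C/yr.
Downwelling and mixing into the deep ocean flux = ΣF_in − (36.7 + 5.77) = 83.100 − 42.47 = 40.63 Gt C/yr.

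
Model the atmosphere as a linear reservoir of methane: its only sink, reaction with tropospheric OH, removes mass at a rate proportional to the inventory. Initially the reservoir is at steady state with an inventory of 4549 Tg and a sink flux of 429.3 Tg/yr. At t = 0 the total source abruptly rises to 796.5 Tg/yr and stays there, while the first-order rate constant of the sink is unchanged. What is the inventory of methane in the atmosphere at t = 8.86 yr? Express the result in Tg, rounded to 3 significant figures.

Residence time τ = M₀/F₀ = 10.60 yr. The eventual steady state is M_∞ = M₀·(F₁/F₀) = 4549 × 796.5/429.3 = 8440.0 Tg.
The anomaly ΔM(t) = M(t) − M_∞ decays as ΔM₀·e^(−t/τ) with ΔM₀ = 4549 − 8440.0 = −3891 Tg.
At t = 8.86 yr, e^(−t/τ) = e^(−0.8361) = 0.4334, so ΔM = −1686 Tg and M = 8440.0 − 1686 = 6753.7 Tg.

6750 Tg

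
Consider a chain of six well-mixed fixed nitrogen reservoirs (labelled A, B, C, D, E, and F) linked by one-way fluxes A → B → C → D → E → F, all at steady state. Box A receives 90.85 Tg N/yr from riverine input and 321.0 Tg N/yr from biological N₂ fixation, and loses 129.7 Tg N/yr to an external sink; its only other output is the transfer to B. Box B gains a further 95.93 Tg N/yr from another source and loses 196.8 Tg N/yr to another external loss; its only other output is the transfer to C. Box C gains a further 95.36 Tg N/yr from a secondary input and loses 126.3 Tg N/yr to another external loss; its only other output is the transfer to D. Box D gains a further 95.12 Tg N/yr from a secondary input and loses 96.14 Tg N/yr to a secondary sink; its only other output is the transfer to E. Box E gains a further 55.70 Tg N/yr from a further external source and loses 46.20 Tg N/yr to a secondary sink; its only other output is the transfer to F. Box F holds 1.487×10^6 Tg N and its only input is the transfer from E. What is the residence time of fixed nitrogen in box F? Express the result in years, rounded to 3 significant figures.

Box A: F(A→B) = (90.85 + 321.0) − 129.7 = 282.15 Tg N/yr.
Box B: F(B→C) = (282.15 + 95.93) − 196.8 = 181.28 Tg N/yr.
Box C: F(C→D) = (181.28 + 95.36) − 126.3 = 150.34 Tg N/yr.
Box D: F(D→E) = (150.34 + 95.12) − 96.14 = 149.32 Tg N/yr.
Box E: F(E→F) = (149.32 + 55.70) − 46.20 = 158.82 Tg N/yr.
Box F throughput = its input = 158.82 Tg N/yr; τ = 1.487×10^6 / 158.82 = 9363 yr.

9360 yr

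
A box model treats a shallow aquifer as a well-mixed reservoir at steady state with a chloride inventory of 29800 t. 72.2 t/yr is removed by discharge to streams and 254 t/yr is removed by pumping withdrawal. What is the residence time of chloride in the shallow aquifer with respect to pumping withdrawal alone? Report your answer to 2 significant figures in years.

120 yr

Residence time with respect to a single sink: τ = M / F_sink.
τ = 29800 / 254 = 117.3 yr.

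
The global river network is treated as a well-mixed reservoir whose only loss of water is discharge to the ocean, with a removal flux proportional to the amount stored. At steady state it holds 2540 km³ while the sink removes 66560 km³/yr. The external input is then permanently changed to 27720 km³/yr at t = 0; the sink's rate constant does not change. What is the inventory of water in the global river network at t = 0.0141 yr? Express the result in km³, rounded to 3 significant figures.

τ = M₀/F₀ = 2540/66560 = 0.03816 yr; rate constant k = 1/τ.
New steady state M_∞ = F₁/k = F₁·τ = 27720 × 0.03816 = 1057.8 km³.
M(t) = M_∞ + (M₀ − M_∞)·e^(−t/τ); t/τ = 0.0141/0.03816 = 0.3695, so e^(−t/τ) = 0.6911.
M(t) = 1057.8 + 1482 × 0.6911 = 2082.1 km³.

2080 km³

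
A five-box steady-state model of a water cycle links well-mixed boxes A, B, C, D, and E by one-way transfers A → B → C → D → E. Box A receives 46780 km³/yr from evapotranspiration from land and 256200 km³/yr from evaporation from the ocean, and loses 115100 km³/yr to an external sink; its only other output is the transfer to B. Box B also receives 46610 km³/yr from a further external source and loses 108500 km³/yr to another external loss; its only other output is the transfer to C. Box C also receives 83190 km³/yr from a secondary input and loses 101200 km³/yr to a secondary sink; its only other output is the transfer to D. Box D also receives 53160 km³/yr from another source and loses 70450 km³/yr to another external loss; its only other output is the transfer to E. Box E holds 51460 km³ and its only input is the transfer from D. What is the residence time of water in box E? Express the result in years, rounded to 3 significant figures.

Box A: F(A→B) = (46780 + 256200) − 115100 = 187880 km³/yr.
Box B: F(B→C) = (187880 + 46610) − 108500 = 125990 km³/yr.
Box C: F(C→D) = (125990 + 83190) − 101200 = 107980 km³/yr.
Box D: F(D→E) = (107980 + 53160) − 70450 = 90690 km³/yr.
Box E throughput = its input = 90690 km³/yr; τ = 51460 / 90690 = 0.5674 yr.

0.567 yr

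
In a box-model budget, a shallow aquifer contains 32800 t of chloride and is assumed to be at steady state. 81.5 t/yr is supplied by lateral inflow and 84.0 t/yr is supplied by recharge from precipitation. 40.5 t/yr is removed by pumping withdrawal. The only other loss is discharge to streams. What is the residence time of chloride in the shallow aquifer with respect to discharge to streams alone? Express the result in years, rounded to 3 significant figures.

262 yr

At steady state ΣF_in = ΣF_out.
ΣF_in = 81.5 + 84.0 = 165.50 t/yr.
Discharge to streams flux = ΣF_in − (40.5) = 165.50 − 40.50 = 125.0 t/yr.
τ = M / F = 32800 / 125.0 = 262.4 yr.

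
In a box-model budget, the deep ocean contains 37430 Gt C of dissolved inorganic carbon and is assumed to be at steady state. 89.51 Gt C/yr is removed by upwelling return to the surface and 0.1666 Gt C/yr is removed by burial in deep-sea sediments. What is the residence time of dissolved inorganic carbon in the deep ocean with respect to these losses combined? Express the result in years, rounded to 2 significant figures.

420 yr

Total removal = 89.51 + 0.1666 = 89.677 Gt C/yr.
τ = M / ΣF_out = 37430 / 89.677 = 417.4 yr.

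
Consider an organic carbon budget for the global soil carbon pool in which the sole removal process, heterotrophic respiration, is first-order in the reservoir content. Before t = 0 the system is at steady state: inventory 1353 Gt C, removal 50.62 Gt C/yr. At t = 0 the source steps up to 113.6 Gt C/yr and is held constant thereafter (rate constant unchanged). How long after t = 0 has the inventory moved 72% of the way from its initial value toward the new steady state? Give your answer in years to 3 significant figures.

34.0 yr

τ = M₀/F₀ = 1353/50.62 = 26.73 yr.
The remaining gap fraction is e^(−t/τ); 72% covered ⇒ e^(−t/τ) = 0.280.
t = −τ ln(0.280) = 26.73 × 1.273 = 34.02 yr.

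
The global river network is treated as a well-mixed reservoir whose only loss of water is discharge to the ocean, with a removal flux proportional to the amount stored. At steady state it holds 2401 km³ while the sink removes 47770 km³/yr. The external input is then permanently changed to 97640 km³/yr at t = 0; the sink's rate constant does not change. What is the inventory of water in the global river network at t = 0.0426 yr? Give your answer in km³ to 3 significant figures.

3830 km³

τ = M₀/F₀ = 2401/47770 = 0.05026 yr; rate constant k = 1/τ.
New steady state M_∞ = F₁/k = F₁·τ = 97640 × 0.05026 = 4907.5 km³.
M(t) = M_∞ + (M₀ − M_∞)·e^(−t/τ); t/τ = 0.0426/0.05026 = 0.8476, so e^(−t/τ) = 0.4285.
M(t) = 4907.5 − 2507 × 0.4285 = 3833.6 km³.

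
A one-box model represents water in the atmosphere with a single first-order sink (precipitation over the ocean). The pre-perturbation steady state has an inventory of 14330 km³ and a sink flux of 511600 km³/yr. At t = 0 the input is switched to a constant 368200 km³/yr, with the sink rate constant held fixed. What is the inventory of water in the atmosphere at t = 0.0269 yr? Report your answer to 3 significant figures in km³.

11900 km³

The sink rate constant is k = F₀/M₀ = 511600/14330 = 35.70 yr⁻¹.
Solving dM/dt = F₁ − kM with M(0) = M₀ gives M(t) = F₁/k + (M₀ − F₁/k)·e^(−kt).
F₁/k = 368200/35.70 = 10313 km³; kt = 35.70 × 0.0269 = 0.9604, e^(−kt) = 0.3828.
M(0.0269) = 10313 + (14330 − 10313) × 0.3828 = 10313 + 1537 = 11851 km³.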